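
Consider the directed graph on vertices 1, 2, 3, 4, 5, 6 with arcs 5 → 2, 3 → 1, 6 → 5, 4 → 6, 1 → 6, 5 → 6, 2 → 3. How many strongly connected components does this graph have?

{1, 2, 3, 5, 6} are all mutually reachable — one SCC of size 5.
{4} is an SCC by itself.
That gives 2 strongly connected components.

2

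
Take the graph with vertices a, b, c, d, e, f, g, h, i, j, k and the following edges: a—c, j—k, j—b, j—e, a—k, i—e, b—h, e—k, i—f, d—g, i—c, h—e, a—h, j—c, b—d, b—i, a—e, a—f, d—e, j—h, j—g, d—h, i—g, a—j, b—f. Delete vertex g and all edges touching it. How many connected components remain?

1

With g gone, the remaining components are: {a, b, c, d, e, f, h, i, j, k}.
That is 1 component.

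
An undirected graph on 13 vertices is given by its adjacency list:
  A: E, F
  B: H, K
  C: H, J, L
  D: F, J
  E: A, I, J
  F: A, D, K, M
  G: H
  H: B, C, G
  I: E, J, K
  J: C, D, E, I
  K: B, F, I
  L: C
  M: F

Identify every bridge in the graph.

The edges on the cycle J-C-H-B-K-I-J are not bridges since each lies on that cycle.
But removing L-C disconnects L from C; removing H-G disconnects H from G; removing M-F disconnects M from F — these are bridges.

C-L, F-M, G-H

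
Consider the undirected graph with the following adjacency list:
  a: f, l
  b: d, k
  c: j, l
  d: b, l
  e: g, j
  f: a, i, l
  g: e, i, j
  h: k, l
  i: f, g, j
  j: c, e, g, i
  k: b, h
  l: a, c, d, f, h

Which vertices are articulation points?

l

Removing l increases the component count from 1 to 2, so l is a cut vertex.
By contrast removing c leaves 1 component; it is not a cut vertex. No other vertex is a cut vertex either.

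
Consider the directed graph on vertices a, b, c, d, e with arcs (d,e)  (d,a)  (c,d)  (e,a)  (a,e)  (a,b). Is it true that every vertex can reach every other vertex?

There is no directed path from a to c, so the graph is not strongly connected.

No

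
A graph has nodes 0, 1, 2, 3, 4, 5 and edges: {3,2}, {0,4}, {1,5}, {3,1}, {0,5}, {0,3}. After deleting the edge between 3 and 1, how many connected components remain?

1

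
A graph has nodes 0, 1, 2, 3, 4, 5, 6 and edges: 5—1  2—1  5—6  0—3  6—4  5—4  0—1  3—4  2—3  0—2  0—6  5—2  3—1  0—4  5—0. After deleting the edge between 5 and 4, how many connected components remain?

1

5 and 4 are still connected via 5-0-4, so the component count stays at 1.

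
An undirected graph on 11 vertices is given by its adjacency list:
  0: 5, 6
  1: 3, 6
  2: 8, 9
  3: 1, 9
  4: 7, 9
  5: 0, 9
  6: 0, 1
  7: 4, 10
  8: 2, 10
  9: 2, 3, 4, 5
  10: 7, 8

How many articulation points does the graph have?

1

Removing 9 increases the component count from 1 to 2, so 9 is a cut vertex.
By contrast removing 10 leaves 1 component; it is not a cut vertex. No other vertex is a cut vertex either.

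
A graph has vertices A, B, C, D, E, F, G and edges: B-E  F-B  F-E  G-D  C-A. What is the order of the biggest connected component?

Starting from D we can reach D, G. That is one component of size 2.
Starting from A we can reach A, C. That is one component of size 2.
Starting from B we can reach B, E, F. That is one component of size 3.
The largest has 3 vertices.

3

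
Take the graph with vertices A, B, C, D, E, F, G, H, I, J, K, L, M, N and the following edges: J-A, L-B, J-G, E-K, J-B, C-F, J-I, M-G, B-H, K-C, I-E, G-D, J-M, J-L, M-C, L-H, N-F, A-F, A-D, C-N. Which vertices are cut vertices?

Removing J increases the component count from 1 to 2, so J is a cut vertex.
By contrast removing L leaves 1 component; it is not a cut vertex. No other vertex is a cut vertex either.

J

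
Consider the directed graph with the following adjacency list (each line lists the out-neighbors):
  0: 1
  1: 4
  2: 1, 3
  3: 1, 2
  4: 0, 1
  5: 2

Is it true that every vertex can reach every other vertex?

No

There is no directed path from 1 to 3, so the graph is not strongly connected.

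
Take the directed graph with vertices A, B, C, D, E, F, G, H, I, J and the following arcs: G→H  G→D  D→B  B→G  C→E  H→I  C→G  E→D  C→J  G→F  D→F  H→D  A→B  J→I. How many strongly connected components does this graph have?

7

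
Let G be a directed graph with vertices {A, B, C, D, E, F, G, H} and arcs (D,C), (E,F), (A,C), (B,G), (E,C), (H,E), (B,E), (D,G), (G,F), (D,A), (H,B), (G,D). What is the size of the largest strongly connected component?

{D, G} are all mutually reachable — one SCC of size 2.
{F} is an SCC by itself.
{H} is an SCC by itself.
{C} is an SCC by itself.
{B} is an SCC by itself.
(and 2 more singleton SCCs)
The largest has 2 vertices.

2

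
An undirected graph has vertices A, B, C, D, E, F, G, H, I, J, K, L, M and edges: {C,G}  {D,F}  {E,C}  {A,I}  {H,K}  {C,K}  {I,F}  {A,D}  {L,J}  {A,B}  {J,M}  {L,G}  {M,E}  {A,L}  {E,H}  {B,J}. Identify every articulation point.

Removing A increases the component count from 1 to 2, so A is a cut vertex.
By contrast removing J leaves 1 component; it is not a cut vertex. No other vertex is a cut vertex either.

A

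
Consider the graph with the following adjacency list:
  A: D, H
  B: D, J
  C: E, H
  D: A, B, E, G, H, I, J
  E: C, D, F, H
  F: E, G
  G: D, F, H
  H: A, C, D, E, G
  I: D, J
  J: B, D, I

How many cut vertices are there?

Removing D increases the component count from 1 to 2, so D is a cut vertex.
By contrast removing G leaves 1 component; it is not a cut vertex. No other vertex is a cut vertex either.

1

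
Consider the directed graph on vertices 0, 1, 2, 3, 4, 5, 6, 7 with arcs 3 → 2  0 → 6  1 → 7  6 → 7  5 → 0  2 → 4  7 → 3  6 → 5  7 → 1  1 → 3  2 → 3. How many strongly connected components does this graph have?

{0, 5, 6} are all mutually reachable — one SCC of size 3.
{2, 3} are all mutually reachable — one SCC of size 2.
{1, 7} are all mutually reachable — one SCC of size 2.
{4} is an SCC by itself.
That gives 4 strongly connected components.

4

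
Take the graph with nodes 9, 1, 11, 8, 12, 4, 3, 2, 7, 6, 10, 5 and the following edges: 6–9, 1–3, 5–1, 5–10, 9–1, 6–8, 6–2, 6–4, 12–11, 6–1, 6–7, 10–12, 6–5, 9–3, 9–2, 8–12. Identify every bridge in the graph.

11-12, 4-6, 6-7

The edges on the cycle 6-5-10-12-8-6 are not bridges since each lies on that cycle.
But removing 6–7 disconnects 6 from 7; removing 12–11 disconnects 12 from 11; removing 6–4 disconnects 6 from 4 — these are bridges.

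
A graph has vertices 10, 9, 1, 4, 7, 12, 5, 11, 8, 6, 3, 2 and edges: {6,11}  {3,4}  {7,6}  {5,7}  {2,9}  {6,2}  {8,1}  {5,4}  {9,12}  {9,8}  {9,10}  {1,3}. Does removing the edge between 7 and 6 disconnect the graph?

After removing 7–6, the path 7-5-4-3-1-8-9-2-6 still connects them, so the edge is not a bridge.

No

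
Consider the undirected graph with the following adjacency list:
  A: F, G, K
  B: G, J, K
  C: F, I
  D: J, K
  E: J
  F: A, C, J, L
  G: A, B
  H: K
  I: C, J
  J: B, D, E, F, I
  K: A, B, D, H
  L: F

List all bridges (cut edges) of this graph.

E-J, F-L, H-K

The edges on the cycle F-A-K-D-J-F are not bridges since each lies on that cycle.
But removing H-K disconnects H from K; removing J-E disconnects J from E; removing F-L disconnects F from L — these are bridges.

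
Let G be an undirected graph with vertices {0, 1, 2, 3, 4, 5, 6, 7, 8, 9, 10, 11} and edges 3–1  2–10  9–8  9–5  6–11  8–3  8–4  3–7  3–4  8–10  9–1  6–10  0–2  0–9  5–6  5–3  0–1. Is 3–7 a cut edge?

Yes

Removing 3–7 leaves no path between 3 and 7: the component count goes from 1 to 2. So it is a bridge.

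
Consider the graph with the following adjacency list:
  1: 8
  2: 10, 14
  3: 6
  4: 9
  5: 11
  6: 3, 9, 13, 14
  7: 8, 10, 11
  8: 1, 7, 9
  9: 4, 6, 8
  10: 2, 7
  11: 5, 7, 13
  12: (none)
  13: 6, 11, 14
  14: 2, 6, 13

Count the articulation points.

4

Removing 6 increases the component count from 2 to 3, so 6 is a cut vertex.
Removing 8 increases the component count from 2 to 3, so 8 is a cut vertex.
Removing 9 increases the component count from 2 to 3, so 9 is a cut vertex.
Likewise 11 is a cut vertex.
By contrast removing 14 leaves 2 components; it is not a cut vertex. No other vertex is a cut vertex either.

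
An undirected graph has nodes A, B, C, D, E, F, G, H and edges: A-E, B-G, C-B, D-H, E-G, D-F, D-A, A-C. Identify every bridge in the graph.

A-D, D-F, D-H

The edges on the cycle A-C-B-G-E-A are not bridges since each lies on that cycle.
But removing F-D disconnects F from D; removing H-D disconnects H from D; removing A-D disconnects A from D — these are bridges.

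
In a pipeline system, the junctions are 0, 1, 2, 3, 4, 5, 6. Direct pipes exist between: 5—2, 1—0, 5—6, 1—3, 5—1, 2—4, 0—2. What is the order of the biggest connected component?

Starting from 0 we can reach 0, 1, 2, 3, 4, 5, 6. That is one component of size 7.
The largest has 7 vertices.

7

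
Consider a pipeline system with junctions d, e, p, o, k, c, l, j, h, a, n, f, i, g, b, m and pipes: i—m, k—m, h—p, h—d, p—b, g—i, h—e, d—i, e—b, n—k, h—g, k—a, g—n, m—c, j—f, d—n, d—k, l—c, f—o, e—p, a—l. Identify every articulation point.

Removing f increases the component count from 2 to 3, so f is a cut vertex.
Removing h increases the component count from 2 to 3, so h is a cut vertex.
By contrast removing p leaves 2 components; it is not a cut vertex. No other vertex is a cut vertex either.

f, h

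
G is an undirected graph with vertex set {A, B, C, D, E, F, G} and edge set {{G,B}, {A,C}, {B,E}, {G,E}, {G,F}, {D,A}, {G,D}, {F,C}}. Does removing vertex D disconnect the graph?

No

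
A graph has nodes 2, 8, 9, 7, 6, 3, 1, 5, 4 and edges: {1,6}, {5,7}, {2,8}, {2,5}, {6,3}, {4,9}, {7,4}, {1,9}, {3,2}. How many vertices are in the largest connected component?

Starting from 1 we can reach 1, 2, 3, 4, 5, 6, 7, 8, 9. That is one component of size 9.
The largest has 9 vertices.

9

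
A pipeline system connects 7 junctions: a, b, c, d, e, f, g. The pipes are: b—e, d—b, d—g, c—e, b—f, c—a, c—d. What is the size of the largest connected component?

7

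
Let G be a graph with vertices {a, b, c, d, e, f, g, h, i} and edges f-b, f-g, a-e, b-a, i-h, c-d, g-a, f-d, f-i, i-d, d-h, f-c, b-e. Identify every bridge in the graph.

The edges on the cycle f-g-a-e-b-f are not bridges since each lies on that cycle.
Every edge lies on some cycle, so there are no bridges.

none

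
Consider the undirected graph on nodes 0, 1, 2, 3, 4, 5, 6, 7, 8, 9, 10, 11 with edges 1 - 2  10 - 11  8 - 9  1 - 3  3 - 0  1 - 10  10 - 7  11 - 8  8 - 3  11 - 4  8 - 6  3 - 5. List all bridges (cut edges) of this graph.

0-3, 1-2, 10-7, 11-4, 3-5, 6-8, 8-9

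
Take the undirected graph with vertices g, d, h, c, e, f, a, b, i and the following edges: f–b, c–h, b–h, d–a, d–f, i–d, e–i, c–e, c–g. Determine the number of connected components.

Starting from a we can reach a, b, c, d, e, f, g, h, i. That is one component of size 9.
Total: 1 component.

1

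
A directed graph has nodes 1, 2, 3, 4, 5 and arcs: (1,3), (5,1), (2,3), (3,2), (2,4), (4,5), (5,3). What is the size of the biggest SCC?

5

{1, 2, 3, 4, 5} are all mutually reachable — one SCC of size 5.
The largest has 5 vertices.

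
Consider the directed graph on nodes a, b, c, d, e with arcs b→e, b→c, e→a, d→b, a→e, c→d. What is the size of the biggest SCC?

{b, c, d} are all mutually reachable — one SCC of size 3.
{a, e} are all mutually reachable — one SCC of size 2.
The largest has 3 vertices.

3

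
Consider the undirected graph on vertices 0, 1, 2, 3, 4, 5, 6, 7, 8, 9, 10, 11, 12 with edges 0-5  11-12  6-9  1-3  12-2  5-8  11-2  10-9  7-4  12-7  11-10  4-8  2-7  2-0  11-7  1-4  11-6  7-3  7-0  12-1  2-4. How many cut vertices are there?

Removing 11 increases the component count from 1 to 2, so 11 is a cut vertex.
By contrast removing 0 leaves 1 component; it is not a cut vertex. No other vertex is a cut vertex either.

1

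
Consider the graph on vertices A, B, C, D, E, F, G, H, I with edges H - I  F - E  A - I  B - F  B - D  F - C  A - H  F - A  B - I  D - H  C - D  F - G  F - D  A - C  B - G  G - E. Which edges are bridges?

The edges on the cycle F-A-H-D-F are not bridges since each lies on that cycle.
Every edge lies on some cycle, so there are no bridges.

none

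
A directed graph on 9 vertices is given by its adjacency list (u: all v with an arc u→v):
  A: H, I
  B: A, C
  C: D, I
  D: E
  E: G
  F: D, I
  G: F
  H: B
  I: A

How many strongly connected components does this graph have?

1

{A, B, C, D, E, F, G, H, I} are all mutually reachable — one SCC of size 9.
That gives 1 strongly connected component.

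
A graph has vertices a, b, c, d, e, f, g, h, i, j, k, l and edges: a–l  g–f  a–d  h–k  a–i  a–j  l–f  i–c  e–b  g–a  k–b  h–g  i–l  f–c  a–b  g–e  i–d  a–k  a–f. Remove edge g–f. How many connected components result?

g and f are still connected via g-a-f, so the component count stays at 1.

1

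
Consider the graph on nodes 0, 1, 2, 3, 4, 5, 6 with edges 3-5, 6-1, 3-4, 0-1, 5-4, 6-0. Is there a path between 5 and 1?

No

The component containing 5 is {3, 4, 5}, and 1 is not in it.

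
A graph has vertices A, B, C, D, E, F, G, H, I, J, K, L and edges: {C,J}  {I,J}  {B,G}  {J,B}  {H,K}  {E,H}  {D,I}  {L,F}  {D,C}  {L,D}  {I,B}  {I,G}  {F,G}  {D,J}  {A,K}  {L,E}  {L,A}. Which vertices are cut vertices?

Removing L increases the component count from 1 to 2, so L is a cut vertex.
By contrast removing B leaves 1 component; it is not a cut vertex. No other vertex is a cut vertex either.

L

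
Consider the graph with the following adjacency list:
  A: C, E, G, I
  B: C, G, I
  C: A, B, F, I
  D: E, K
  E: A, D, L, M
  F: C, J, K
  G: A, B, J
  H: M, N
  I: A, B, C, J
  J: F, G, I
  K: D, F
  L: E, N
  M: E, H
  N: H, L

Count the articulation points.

1

Removing E increases the component count from 1 to 2, so E is a cut vertex.
By contrast removing H leaves 1 component; it is not a cut vertex. No other vertex is a cut vertex either.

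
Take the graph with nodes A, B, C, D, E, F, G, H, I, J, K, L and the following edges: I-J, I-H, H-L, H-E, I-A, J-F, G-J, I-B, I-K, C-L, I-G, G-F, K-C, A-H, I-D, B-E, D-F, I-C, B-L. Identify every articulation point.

I

Removing I increases the component count from 1 to 2, so I is a cut vertex.
By contrast removing C leaves 1 component; it is not a cut vertex. No other vertex is a cut vertex either.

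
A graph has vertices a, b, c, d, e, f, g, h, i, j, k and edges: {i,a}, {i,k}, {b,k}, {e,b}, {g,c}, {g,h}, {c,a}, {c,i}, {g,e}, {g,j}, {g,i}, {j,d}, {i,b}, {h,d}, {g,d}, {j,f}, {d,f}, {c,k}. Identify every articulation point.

g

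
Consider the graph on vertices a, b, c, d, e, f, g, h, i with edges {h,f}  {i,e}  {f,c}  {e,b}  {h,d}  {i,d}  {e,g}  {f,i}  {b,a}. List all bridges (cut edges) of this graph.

a-b, b-e, c-f, e-g, e-i

The edges on the cycle h-f-i-d-h are not bridges since each lies on that cycle.
But removing b-a disconnects b from a; removing g-e disconnects g from e; removing b-e disconnects b from e; removing c-f disconnects c from f — these are bridges.
In total 5 edges are bridges.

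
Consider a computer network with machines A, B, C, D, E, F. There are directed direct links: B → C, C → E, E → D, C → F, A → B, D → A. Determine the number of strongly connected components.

2

{A, B, C, D, E} are all mutually reachable — one SCC of size 5.
{F} is an SCC by itself.
That gives 2 strongly connected components.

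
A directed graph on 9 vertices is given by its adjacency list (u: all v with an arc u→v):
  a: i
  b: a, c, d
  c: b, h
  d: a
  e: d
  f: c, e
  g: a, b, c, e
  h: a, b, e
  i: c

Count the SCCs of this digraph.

{a, b, c, d, e, h, i} are all mutually reachable — one SCC of size 7.
{f} is an SCC by itself.
{g} is an SCC by itself.
That gives 3 strongly connected components.

3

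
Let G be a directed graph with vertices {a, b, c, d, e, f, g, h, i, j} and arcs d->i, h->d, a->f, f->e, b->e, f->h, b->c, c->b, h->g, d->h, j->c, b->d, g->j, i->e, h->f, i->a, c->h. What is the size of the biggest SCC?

9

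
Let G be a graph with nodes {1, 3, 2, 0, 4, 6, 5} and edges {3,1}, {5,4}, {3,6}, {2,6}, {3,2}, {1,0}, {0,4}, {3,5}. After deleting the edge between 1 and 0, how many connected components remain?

1

1 and 0 are still connected via 1-3-5-4-0, so the component count stays at 1.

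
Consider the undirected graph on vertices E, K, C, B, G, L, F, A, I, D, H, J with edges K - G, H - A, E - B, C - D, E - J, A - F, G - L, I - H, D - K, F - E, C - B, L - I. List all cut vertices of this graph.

E

Removing E increases the component count from 1 to 2, so E is a cut vertex.
By contrast removing L leaves 1 component; it is not a cut vertex. No other vertex is a cut vertex either.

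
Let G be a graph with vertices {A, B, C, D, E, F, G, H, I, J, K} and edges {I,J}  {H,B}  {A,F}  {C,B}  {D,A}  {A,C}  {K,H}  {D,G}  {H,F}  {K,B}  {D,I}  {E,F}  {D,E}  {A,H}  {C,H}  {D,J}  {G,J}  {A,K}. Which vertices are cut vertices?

Removing D increases the component count from 1 to 2, so D is a cut vertex.
By contrast removing G leaves 1 component; it is not a cut vertex. No other vertex is a cut vertex either.

D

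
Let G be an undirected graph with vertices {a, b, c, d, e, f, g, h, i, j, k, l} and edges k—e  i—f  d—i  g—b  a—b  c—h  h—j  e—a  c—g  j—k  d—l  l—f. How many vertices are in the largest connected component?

8

Starting from d we can reach d, f, i, l. That is one component of size 4.
Starting from a we can reach a, b, c, e, g, h, j, k. That is one component of size 8.
The largest has 8 vertices.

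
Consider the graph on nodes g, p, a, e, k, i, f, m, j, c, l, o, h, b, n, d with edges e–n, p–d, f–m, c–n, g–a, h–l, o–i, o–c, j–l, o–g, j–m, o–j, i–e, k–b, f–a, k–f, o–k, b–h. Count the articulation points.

1

Removing o increases the component count from 2 to 3, so o is a cut vertex.
By contrast removing n leaves 2 components; it is not a cut vertex. No other vertex is a cut vertex either.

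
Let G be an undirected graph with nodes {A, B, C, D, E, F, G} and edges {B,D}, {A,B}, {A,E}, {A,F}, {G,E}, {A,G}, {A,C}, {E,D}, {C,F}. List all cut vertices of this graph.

Removing A increases the component count from 1 to 2, so A is a cut vertex.
By contrast removing G leaves 1 component; it is not a cut vertex. No other vertex is a cut vertex either.

A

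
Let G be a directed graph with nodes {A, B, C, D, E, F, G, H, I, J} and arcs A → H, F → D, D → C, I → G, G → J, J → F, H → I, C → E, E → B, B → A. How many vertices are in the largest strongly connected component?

10

{A, B, C, D, E, F, G, H, I, J} are all mutually reachable — one SCC of size 10.
The largest has 10 vertices.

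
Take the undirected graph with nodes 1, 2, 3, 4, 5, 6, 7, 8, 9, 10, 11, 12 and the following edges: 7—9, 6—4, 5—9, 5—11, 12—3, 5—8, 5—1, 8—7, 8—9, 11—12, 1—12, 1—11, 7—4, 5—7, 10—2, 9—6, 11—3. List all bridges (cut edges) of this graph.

10-2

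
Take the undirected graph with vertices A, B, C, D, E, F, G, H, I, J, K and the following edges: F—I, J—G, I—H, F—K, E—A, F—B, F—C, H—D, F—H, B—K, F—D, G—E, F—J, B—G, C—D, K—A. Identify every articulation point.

F

Removing F increases the component count from 1 to 2, so F is a cut vertex.
By contrast removing G leaves 1 component; it is not a cut vertex. No other vertex is a cut vertex either.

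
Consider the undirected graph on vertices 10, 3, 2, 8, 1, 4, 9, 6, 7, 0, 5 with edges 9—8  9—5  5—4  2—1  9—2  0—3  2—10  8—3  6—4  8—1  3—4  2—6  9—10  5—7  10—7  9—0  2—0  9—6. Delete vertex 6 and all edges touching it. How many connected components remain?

1

With 6 gone, the remaining components are: {0, 1, 2, 3, 4, 5, 7, 8, 9, 10}.
That is 1 component.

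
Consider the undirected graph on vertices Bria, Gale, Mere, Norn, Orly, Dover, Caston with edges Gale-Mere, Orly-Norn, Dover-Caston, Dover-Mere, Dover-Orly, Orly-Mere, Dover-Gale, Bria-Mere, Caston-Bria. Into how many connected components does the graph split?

Starting from Bria we can reach Bria, Gale, Mere, Norn, Orly, Dover, Caston. That is one component of size 7.
Total: 1 component.

1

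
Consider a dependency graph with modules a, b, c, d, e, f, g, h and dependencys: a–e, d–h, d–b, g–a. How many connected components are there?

4

c is isolated — a component by itself.
f is isolated — a component by itself.
Starting from b we can reach b, d, h. That is one component of size 3.
Starting from a we can reach a, e, g. That is one component of size 3.
Total: 4 components.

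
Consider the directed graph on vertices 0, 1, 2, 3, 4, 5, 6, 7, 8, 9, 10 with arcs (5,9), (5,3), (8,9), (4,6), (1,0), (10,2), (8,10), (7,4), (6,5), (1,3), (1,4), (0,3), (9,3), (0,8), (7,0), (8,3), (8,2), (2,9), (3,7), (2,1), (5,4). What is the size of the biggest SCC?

{0, 1, 2, 3, 4, 5, 6, 7, 8, 9, 10} are all mutually reachable — one SCC of size 11.
The largest has 11 vertices.

11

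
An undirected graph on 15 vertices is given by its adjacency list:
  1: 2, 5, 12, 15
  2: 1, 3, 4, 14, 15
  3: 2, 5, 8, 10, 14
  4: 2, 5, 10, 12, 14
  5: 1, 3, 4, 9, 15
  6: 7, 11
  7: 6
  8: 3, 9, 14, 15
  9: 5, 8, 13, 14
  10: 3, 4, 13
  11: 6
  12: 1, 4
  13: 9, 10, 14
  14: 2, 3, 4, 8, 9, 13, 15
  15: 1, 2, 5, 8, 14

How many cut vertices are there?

Removing 6 increases the component count from 2 to 3, so 6 is a cut vertex.
By contrast removing 13 leaves 2 components; it is not a cut vertex. No other vertex is a cut vertex either.

1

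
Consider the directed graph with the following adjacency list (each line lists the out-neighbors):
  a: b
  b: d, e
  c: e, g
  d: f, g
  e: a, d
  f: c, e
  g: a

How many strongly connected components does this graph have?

{a, b, c, d, e, f, g} are all mutually reachable — one SCC of size 7.
That gives 1 strongly connected component.

1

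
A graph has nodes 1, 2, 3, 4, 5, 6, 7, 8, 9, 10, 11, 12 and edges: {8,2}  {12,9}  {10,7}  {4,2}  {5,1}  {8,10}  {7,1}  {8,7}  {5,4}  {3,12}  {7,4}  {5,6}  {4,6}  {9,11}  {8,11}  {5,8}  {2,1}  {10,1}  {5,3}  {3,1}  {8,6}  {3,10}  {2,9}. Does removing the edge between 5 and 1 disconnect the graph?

No

After removing 5—1, the path 5-3-1 still connects them, so the edge is not a bridge.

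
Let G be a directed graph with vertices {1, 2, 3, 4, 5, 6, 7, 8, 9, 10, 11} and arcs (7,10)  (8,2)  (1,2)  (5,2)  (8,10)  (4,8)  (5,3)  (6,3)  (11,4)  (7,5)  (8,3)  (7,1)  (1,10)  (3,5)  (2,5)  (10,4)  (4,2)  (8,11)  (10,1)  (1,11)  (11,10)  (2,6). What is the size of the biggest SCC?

{1, 4, 8, 10, 11} are all mutually reachable — one SCC of size 5.
{2, 3, 5, 6} are all mutually reachable — one SCC of size 4.
{7} is an SCC by itself.
{9} is an SCC by itself.
The largest has 5 vertices.

5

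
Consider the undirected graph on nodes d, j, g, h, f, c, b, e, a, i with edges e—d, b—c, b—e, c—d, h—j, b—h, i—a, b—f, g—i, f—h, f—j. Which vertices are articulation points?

Removing b increases the component count from 2 to 3, so b is a cut vertex.
Removing i increases the component count from 2 to 3, so i is a cut vertex.
By contrast removing f leaves 2 components; it is not a cut vertex. No other vertex is a cut vertex either.

b, i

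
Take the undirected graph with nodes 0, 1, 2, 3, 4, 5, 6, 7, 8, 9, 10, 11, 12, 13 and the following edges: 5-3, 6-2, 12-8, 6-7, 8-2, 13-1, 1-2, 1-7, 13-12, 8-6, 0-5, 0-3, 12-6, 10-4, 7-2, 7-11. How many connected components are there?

9 is isolated — a component by itself.
Starting from 4 we can reach 4, 10. That is one component of size 2.
Starting from 0 we can reach 0, 3, 5. That is one component of size 3.
Starting from 1 we can reach 1, 2, 6, 7, 8, 11, 12, 13. That is one component of size 8.
Total: 4 components.

4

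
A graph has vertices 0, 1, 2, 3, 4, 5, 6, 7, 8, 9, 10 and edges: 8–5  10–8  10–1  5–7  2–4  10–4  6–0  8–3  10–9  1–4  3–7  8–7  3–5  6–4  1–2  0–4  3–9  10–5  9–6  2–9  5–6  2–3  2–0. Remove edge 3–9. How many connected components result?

3 and 9 are still connected via 3-2-9, so the component count stays at 1.

1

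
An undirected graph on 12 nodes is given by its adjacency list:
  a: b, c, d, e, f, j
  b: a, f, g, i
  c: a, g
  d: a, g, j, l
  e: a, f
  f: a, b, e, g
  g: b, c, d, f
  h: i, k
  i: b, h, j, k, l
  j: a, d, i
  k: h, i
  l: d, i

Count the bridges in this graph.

0

The edges on the cycle i-b-f-g-d-a-j-i are not bridges since each lies on that cycle.
Every edge lies on some cycle, so there are no bridges.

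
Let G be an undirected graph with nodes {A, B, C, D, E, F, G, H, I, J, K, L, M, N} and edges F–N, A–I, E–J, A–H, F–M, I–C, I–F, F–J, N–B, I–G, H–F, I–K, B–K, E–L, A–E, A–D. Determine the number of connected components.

Starting from A we can reach A, B, C, D, E, F, G, H, I, J, K, L, M, N. That is one component of size 14.
Total: 1 component.

1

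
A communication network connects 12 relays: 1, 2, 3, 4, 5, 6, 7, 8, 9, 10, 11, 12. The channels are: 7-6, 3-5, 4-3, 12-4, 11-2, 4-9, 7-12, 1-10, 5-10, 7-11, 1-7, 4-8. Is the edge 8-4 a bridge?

Removing 8-4 leaves no path between 8 and 4: the component count goes from 1 to 2. So it is a bridge.

Yes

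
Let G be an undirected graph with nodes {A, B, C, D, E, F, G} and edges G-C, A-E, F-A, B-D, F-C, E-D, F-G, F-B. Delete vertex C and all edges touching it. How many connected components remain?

1

With C gone, the remaining components are: {A, B, D, E, F, G}.
That is 1 component.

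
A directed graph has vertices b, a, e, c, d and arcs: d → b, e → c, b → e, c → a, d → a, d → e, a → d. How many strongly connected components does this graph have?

1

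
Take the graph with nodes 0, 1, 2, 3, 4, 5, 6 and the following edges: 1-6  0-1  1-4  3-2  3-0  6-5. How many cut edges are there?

removing 2-3 disconnects 2 from 3; removing 3-0 disconnects 3 from 0; removing 1-6 disconnects 1 from 6; removing 1-0 disconnects 1 from 0 — these are bridges.
In total 6 edges are bridges.

6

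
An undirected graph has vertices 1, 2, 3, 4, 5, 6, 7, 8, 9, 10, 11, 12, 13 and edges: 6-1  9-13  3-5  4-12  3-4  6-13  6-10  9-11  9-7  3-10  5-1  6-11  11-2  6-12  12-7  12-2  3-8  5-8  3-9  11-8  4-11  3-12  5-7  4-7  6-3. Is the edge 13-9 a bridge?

After removing 13-9, the path 13-6-3-9 still connects them, so the edge is not a bridge.

No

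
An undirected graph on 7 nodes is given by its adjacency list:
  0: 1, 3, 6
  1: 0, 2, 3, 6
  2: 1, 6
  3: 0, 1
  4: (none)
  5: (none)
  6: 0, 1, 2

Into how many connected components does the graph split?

3

4 is isolated — a component by itself.
5 is isolated — a component by itself.
Starting from 0 we can reach 0, 1, 2, 3, 6. That is one component of size 5.
Total: 3 components.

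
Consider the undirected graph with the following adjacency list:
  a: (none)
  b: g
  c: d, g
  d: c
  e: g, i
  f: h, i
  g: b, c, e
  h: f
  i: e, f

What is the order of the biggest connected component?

8

a is isolated — a component by itself.
Starting from b we can reach b, c, d, e, f, g, h, i. That is one component of size 8.
The largest has 8 vertices.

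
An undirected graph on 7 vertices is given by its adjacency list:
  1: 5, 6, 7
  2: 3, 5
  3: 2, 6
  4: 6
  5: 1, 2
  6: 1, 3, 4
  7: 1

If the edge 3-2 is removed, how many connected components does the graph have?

1

3 and 2 are still connected via 3-6-1-5-2, so the component count stays at 1.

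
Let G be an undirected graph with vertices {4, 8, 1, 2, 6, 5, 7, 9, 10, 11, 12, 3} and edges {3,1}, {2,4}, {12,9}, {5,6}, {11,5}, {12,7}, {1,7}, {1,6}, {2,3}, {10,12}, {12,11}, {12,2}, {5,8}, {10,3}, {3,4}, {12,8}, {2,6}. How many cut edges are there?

1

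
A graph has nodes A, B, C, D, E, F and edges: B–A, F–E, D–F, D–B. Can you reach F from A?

From A we can reach A, B, D, E, F, which includes F.

Yes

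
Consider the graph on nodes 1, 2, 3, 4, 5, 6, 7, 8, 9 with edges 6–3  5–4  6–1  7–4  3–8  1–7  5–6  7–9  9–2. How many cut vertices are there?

Removing 3 increases the component count from 1 to 2, so 3 is a cut vertex.
Removing 6 increases the component count from 1 to 2, so 6 is a cut vertex.
Removing 7 increases the component count from 1 to 2, so 7 is a cut vertex.
Likewise 9 is a cut vertex.
By contrast removing 8 leaves 1 component; it is not a cut vertex. No other vertex is a cut vertex either.

4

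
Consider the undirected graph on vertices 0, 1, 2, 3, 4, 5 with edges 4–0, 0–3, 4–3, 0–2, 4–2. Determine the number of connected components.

3

5 is isolated — a component by itself.
1 is isolated — a component by itself.
Starting from 0 we can reach 0, 2, 3, 4. That is one component of size 4.
Total: 3 components.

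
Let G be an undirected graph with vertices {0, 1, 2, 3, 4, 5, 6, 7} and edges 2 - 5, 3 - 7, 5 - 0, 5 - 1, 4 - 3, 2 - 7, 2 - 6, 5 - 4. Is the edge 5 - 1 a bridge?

Removing 5 - 1 leaves no path between 5 and 1: the component count goes from 1 to 2. So it is a bridge.

Yes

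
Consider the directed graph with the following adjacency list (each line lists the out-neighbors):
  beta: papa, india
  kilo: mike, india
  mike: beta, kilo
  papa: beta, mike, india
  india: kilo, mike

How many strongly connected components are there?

1

{beta, kilo, mike, papa, india} are all mutually reachable — one SCC of size 5.
That gives 1 strongly connected component.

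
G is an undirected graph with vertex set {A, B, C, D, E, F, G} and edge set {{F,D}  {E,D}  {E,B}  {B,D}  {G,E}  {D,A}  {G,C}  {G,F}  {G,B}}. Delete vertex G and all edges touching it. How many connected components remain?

With G gone, the remaining components are: {C}; {A, B, D, E, F}.
That is 2 components.

2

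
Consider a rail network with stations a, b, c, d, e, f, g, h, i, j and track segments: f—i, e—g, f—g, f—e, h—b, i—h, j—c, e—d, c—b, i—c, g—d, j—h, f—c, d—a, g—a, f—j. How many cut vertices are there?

1

Removing f increases the component count from 1 to 2, so f is a cut vertex.
By contrast removing j leaves 1 component; it is not a cut vertex. No other vertex is a cut vertex either.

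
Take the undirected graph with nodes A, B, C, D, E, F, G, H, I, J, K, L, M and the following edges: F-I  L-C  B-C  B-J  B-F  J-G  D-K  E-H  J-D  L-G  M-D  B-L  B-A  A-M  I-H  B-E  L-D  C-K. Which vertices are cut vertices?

Removing B increases the component count from 1 to 2, so B is a cut vertex.
By contrast removing D leaves 1 component; it is not a cut vertex. No other vertex is a cut vertex either.

B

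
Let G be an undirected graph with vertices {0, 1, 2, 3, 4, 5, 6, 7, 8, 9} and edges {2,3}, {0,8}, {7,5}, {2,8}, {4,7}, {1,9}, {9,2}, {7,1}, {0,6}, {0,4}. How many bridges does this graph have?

The edges on the cycle 0-4-7-1-9-2-8-0 are not bridges since each lies on that cycle.
But removing 0–6 disconnects 0 from 6; removing 5–7 disconnects 5 from 7; removing 3–2 disconnects 3 from 2 — these are bridges.
That makes 3 bridges.

3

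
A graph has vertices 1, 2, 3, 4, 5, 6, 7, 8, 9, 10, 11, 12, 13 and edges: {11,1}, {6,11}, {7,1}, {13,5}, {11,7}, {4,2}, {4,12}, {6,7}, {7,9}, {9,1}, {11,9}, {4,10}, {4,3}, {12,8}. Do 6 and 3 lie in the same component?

The component containing 6 is {1, 6, 7, 9, 11}, and 3 is not in it.

No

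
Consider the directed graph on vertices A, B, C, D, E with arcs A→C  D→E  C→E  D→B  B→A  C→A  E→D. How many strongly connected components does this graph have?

1

{A, B, C, D, E} are all mutually reachable — one SCC of size 5.
That gives 1 strongly connected component.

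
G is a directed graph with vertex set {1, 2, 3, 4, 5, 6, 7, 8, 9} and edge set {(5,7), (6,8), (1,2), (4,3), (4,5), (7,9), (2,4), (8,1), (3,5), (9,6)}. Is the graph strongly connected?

From 5 we can reach every vertex (1, 2, 3, 4, 5, 6, 7, 8, 9), and every vertex can reach 5 (1, 2, 3, 4, 5, 6, 7, 8, 9). So the whole graph is one strongly connected component.

Yes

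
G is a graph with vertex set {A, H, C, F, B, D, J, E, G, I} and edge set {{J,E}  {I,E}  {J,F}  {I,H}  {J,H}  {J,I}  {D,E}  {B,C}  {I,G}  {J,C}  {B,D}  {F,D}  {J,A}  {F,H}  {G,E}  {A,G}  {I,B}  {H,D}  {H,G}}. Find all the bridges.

The edges on the cycle J-A-G-H-J are not bridges since each lies on that cycle.
Every edge lies on some cycle, so there are no bridges.

none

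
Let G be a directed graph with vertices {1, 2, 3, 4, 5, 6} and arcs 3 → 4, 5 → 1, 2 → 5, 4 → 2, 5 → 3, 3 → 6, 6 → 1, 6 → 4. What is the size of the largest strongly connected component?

{2, 3, 4, 5, 6} are all mutually reachable — one SCC of size 5.
{1} is an SCC by itself.
The largest has 5 vertices.

5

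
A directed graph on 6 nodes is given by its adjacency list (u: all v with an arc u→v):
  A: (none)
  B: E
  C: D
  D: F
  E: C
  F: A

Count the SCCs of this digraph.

6

{B} is an SCC by itself.
{C} is an SCC by itself.
{F} is an SCC by itself.
{E} is an SCC by itself.
{A} is an SCC by itself.
(and 1 more singleton SCC)
That gives 6 strongly connected components.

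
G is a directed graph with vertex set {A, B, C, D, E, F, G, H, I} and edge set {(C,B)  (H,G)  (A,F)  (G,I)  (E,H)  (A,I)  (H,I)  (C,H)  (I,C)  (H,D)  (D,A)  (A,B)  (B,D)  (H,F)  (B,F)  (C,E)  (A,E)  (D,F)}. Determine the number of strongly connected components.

2

{A, B, C, D, E, G, H, I} are all mutually reachable — one SCC of size 8.
{F} is an SCC by itself.
That gives 2 strongly connected components.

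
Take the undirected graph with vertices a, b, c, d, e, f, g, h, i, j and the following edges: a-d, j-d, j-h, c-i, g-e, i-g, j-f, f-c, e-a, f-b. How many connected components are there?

Starting from a we can reach a, b, c, d, e, f, g, h, i, j. That is one component of size 10.
Total: 1 component.

1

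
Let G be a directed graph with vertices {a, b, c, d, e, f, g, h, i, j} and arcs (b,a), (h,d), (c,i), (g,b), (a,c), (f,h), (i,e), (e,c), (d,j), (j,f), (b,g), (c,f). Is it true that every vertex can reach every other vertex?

No

There is no directed path from a to g, so the graph is not strongly connected.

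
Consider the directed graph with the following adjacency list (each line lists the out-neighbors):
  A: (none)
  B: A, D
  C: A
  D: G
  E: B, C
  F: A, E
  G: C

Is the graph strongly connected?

No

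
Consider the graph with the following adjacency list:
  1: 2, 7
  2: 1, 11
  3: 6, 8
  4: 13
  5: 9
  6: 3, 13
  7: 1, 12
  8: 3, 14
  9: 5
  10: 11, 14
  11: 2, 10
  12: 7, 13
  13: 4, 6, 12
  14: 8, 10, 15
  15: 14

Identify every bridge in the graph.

The edges on the cycle 11-2-1-7-12-13-6-3-8-14-10-11 are not bridges since each lies on that cycle.
But removing 9-5 disconnects 9 from 5; removing 4-13 disconnects 4 from 13; removing 14-15 disconnects 14 from 15 — these are bridges.

13-4, 14-15, 5-9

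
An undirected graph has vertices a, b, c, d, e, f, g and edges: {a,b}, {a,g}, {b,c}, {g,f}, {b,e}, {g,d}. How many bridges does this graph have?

removing b—e disconnects b from e; removing a—g disconnects a from g; removing b—c disconnects b from c; removing d—g disconnects d from g — these are bridges.
In total 6 edges are bridges.

6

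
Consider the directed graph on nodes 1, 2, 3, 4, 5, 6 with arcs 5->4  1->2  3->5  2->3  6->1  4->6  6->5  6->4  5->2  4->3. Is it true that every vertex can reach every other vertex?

Yes

From 5 we can reach every vertex (1, 2, 3, 4, 5, 6), and every vertex can reach 5 (1, 2, 3, 4, 5, 6). So the whole graph is one strongly connected component.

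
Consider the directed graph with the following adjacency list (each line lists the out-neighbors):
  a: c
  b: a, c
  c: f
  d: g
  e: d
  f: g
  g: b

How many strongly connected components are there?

3

{a, b, c, f, g} are all mutually reachable — one SCC of size 5.
{d} is an SCC by itself.
{e} is an SCC by itself.
That gives 3 strongly connected components.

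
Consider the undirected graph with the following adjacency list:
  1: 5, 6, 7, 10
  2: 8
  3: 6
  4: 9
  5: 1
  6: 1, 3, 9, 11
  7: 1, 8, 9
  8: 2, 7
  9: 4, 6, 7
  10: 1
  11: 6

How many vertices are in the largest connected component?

Starting from 1 we can reach 1, 2, 3, 4, 5, 6, 7, 8, 9, 10, 11. That is one component of size 11.
The largest has 11 vertices.

11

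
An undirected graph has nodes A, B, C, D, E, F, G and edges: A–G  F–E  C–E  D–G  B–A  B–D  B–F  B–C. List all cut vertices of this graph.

Removing B increases the component count from 1 to 2, so B is a cut vertex.
By contrast removing G leaves 1 component; it is not a cut vertex. No other vertex is a cut vertex either.

B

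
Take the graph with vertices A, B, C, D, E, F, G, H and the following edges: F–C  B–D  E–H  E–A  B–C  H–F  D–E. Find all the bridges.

A-E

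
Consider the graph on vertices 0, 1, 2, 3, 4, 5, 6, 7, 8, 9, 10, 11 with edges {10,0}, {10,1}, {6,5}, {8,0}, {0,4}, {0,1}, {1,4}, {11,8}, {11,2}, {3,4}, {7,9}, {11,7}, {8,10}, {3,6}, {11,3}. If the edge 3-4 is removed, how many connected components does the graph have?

3 and 4 are still connected via 3-11-8-0-4, so the component count stays at 1.

1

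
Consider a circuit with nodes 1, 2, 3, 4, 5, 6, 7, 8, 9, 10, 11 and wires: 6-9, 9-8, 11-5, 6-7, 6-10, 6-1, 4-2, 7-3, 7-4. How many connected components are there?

2

Starting from 5 we can reach 5, 11. That is one component of size 2.
Starting from 1 we can reach 1, 2, 3, 4, 6, 7, 8, 9, 10. That is one component of size 9.
Total: 2 components.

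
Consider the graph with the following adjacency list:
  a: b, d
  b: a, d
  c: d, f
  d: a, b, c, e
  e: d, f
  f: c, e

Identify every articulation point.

Removing d increases the component count from 1 to 2, so d is a cut vertex.
By contrast removing b leaves 1 component; it is not a cut vertex. No other vertex is a cut vertex either.

d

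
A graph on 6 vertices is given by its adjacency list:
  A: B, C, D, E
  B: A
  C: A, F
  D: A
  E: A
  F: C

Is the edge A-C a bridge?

Removing A-C leaves no path between A and C: the component count goes from 1 to 2. So it is a bridge.

Yes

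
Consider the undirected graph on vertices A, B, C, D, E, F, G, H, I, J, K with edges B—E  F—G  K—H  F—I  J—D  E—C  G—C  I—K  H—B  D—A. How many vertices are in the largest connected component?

Starting from A we can reach A, D, J. That is one component of size 3.
Starting from B we can reach B, C, E, F, G, H, I, K. That is one component of size 8.
The largest has 8 vertices.

8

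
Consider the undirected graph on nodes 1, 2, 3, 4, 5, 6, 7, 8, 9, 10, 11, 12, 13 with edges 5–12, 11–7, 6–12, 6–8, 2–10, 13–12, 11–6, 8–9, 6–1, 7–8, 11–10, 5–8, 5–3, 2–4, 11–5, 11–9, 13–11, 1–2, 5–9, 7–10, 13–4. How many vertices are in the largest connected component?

13

Starting from 1 we can reach 1, 2, 3, 4, 5, 6, 7, 8, 9, 10, 11, 12, 13. That is one component of size 13.
The largest has 13 vertices.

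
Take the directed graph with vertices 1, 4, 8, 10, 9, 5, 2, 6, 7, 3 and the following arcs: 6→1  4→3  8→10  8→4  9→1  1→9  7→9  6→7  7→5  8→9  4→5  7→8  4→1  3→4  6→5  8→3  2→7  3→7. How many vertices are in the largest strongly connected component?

4

{3, 4, 7, 8} are all mutually reachable — one SCC of size 4.
{1, 9} are all mutually reachable — one SCC of size 2.
{2} is an SCC by itself.
{5} is an SCC by itself.
{6} is an SCC by itself.
(and 1 more singleton SCC)
The largest has 4 vertices.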